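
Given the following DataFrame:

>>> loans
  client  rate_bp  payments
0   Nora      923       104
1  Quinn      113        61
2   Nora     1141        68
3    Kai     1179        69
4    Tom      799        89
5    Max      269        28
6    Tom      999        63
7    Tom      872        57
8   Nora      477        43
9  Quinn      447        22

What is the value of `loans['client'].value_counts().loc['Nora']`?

3

value_counts of client:
client
Nora     3
Tom      3
Quinn    2
Kai      1
Max      1
Name: count, dtype: int64
value at index 'Nora' → 3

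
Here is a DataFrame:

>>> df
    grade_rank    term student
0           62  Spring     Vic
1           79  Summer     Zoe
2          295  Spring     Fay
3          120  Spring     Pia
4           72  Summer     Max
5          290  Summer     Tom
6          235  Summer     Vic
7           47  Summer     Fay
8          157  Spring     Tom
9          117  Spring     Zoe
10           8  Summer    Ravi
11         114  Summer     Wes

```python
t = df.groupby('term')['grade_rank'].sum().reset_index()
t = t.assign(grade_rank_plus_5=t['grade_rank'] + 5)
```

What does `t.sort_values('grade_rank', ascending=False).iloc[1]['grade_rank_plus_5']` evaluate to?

group by term, sum of grade_rank:
term
Spring    751
Summer    845
Name: grade_rank, dtype: int64
reset_index():
     term  grade_rank
0  Spring         751
1  Summer         845
add column grade_rank_plus_5 = t['grade_rank'] + 5:
     term  grade_rank  grade_rank_plus_5
0  Spring         751                756
1  Summer         845                850
sort by grade_rank descending:
     term  grade_rank  grade_rank_plus_5
1  Summer         845                850
0  Spring         751                756
Then the value at position 1, column 'grade_rank_plus_5': 756

756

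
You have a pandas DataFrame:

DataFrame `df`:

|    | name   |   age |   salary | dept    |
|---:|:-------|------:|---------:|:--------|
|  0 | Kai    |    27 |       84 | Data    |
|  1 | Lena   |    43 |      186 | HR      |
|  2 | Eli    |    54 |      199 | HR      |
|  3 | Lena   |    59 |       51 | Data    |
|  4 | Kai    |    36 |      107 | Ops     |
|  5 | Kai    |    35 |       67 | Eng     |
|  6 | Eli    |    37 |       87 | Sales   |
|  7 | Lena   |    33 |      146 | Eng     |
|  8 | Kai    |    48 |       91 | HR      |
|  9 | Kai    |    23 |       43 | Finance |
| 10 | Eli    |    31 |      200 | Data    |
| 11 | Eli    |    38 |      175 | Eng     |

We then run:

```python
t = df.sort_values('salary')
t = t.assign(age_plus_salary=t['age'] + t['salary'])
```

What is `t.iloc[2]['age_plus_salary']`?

sort by salary:
    name  age  salary     dept
9    Kai   23      43  Finance
3   Lena   59      51     Data
5    Kai   35      67      Eng
0    Kai   27      84     Data
6    Eli   37      87    Sales
8    Kai   48      91       HR
4    Kai   36     107      Ops
7   Lena   33     146      Eng
11   Eli   38     175      Eng
1   Lena   43     186       HR
2    Eli   54     199       HR
10   Eli   31     200     Data
add column age_plus_salary = t['age'] + t['salary']:
    name  age  salary     dept  age_plus_salary
9    Kai   23      43  Finance               66
3   Lena   59      51     Data              110
5    Kai   35      67      Eng              102
0    Kai   27      84     Data              111
6    Eli   37      87    Sales              124
8    Kai   48      91       HR              139
4    Kai   36     107      Ops              143
7   Lena   33     146      Eng              179
11   Eli   38     175      Eng              213
1   Lena   43     186       HR              229
2    Eli   54     199       HR              253
10   Eli   31     200     Data              231
value at position 2, column 'age_plus_salary' → 102

102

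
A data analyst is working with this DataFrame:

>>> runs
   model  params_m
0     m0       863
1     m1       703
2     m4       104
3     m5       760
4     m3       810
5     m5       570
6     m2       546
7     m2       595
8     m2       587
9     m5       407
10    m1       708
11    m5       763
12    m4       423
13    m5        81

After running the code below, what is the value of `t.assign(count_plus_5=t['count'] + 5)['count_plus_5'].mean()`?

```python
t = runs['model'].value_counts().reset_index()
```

value_counts of model:
model
m5    5
m2    3
m1    2
m4    2
m0    1
m3    1
Name: count, dtype: int64
reset_index():
  model  count
0    m5      5
1    m2      3
2    m1      2
3    m4      2
4    m0      1
5    m3      1
add column count_plus_5 = t['count'] + 5:
  model  count  count_plus_5
0    m5      5            10
1    m2      3             8
2    m1      2             7
3    m4      2             7
4    m0      1             6
5    m3      1             6
The mean of column 'count_plus_5' is 7.33333333333.

7.33333333333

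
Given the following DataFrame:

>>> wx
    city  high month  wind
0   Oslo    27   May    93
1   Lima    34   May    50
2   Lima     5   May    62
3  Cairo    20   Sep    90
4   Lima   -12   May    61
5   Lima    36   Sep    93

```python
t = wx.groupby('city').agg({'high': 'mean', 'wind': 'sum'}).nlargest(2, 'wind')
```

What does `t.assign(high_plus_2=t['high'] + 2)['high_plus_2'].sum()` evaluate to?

group by city: mean(high), sum(wind):
        high  wind
city              
Cairo  20.00    90
Lima   15.75   266
Oslo   27.00    93
take 2 rows with largest wind:
       high  wind
city             
Lima  15.75   266
Oslo  27.00    93
add column high_plus_2 = t['high'] + 2:
       high  wind  high_plus_2
city                          
Lima  15.75   266        17.75
Oslo  27.00    93        29.00
Taking the sum of column 'high_plus_2' gives 46.75.

46.75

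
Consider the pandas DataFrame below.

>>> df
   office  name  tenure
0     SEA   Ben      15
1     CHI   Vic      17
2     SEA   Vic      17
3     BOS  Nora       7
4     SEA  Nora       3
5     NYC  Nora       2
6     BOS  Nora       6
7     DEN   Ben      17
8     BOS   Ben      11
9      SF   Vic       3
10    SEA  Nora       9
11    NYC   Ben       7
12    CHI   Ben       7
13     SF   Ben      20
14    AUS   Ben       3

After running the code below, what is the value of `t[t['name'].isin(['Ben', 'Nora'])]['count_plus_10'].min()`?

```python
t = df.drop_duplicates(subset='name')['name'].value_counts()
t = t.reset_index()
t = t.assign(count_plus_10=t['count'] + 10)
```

drop duplicate name (keep=first):
  office  name  tenure
0    SEA   Ben      15
1    CHI   Vic      17
3    BOS  Nora       7
value_counts of name:
name
Ben     1
Vic     1
Nora    1
Name: count, dtype: int64
reset_index():
   name  count
0   Ben      1
1   Vic      1
2  Nora      1
add column count_plus_10 = t['count'] + 10:
   name  count  count_plus_10
0   Ben      1             11
1   Vic      1             11
2  Nora      1             11
filter rows where name in ['Ben', 'Nora']:
   name  count  count_plus_10
0   Ben      1             11
2  Nora      1             11
Finally, min of column 'count_plus_10' = 11.

11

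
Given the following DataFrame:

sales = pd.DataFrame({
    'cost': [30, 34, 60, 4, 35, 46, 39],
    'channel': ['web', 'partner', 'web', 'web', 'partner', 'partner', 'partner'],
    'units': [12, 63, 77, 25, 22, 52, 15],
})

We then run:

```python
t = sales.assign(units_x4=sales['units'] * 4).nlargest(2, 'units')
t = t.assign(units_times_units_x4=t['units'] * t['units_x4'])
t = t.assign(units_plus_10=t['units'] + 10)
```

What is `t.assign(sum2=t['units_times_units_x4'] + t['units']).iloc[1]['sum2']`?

add column units_x4 = sales['units'] * 4:
   cost  channel  units  units_x4
0    30      web     12        48
1    34  partner     63       252
2    60      web     77       308
3     4      web     25       100
4    35  partner     22        88
5    46  partner     52       208
6    39  partner     15        60
take 2 rows with largest units:
   cost  channel  units  units_x4
2    60      web     77       308
1    34  partner     63       252
add column units_times_units_x4 = t['units'] * t['units_x4']:
   cost  channel  units  units_x4  units_times_units_x4
2    60      web     77       308                 23716
1    34  partner     63       252                 15876
add column units_plus_10 = t['units'] + 10:
   cost  channel  units  units_x4  units_times_units_x4  units_plus_10
2    60      web     77       308                 23716             87
1    34  partner     63       252                 15876             73
add column sum2 = t['units_times_units_x4'] + t['units']:
   cost  channel  units  units_x4  units_times_units_x4  units_plus_10   sum2
2    60      web     77       308                 23716             87  23793
1    34  partner     63       252                 15876             73  15939
value at position 1, column 'sum2' → 15939

15939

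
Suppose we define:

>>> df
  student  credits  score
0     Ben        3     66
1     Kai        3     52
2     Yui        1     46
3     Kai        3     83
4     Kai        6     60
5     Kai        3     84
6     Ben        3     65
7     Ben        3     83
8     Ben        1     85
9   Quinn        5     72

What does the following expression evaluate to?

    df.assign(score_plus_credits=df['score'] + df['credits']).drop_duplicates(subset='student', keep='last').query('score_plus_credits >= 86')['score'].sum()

169

add column score_plus_credits = df['score'] + df['credits']:
  student  credits  score  score_plus_credits
0     Ben        3     66                  69
1     Kai        3     52                  55
2     Yui        1     46                  47
3     Kai        3     83                  86
4     Kai        6     60                  66
5     Kai        3     84                  87
6     Ben        3     65                  68
7     Ben        3     83                  86
8     Ben        1     85                  86
9   Quinn        5     72                  77
drop duplicate student (keep=last):
  student  credits  score  score_plus_credits
2     Yui        1     46                  47
5     Kai        3     84                  87
8     Ben        1     85                  86
9   Quinn        5     72                  77
filter rows where score_plus_credits >= 86:
  student  credits  score  score_plus_credits
5     Kai        3     84                  87
8     Ben        1     85                  86
The sum of column 'score' is 169.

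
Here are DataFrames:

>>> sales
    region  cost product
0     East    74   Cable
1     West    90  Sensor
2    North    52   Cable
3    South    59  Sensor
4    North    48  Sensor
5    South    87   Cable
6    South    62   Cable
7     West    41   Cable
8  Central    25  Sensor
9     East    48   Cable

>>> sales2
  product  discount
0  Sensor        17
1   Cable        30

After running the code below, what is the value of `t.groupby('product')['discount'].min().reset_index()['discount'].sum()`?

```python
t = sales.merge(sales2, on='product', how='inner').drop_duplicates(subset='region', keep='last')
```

merge on 'product' (how='inner') → 10 rows:
    region  cost product  discount
0     East    74   Cable        30
1     West    90  Sensor        17
2    North    52   Cable        30
3    South    59  Sensor        17
4    North    48  Sensor        17
5    South    87   Cable        30
6    South    62   Cable        30
7     West    41   Cable        30
8  Central    25  Sensor        17
9     East    48   Cable        30
drop duplicate region (keep=last):
    region  cost product  discount
4    North    48  Sensor        17
6    South    62   Cable        30
7     West    41   Cable        30
8  Central    25  Sensor        17
9     East    48   Cable        30
group by product, min of discount:
product
Cable     30
Sensor    17
Name: discount, dtype: int64
reset_index():
  product  discount
0   Cable        30
1  Sensor        17
Hence 47.

47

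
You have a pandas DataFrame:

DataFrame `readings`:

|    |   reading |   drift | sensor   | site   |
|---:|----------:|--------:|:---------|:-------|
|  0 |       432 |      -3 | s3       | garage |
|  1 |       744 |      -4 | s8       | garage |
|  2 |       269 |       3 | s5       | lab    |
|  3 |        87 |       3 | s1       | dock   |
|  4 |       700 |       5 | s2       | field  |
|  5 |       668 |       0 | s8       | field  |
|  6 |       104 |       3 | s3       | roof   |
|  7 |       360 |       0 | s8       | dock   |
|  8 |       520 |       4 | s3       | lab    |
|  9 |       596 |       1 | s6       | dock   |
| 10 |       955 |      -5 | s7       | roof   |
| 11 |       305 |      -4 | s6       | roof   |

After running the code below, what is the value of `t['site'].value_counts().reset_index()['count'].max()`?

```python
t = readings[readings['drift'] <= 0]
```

2

filter rows where drift <= 0:
    reading  drift sensor    site
0       432     -3     s3  garage
1       744     -4     s8  garage
5       668      0     s8   field
7       360      0     s8    dock
10      955     -5     s7    roof
11      305     -4     s6    roof
value_counts of site:
site
garage    2
roof      2
field     1
dock      1
Name: count, dtype: int64
reset_index():
     site  count
0  garage      2
1    roof      2
2   field      1
3    dock      1
Finally, max of column 'count' = 2.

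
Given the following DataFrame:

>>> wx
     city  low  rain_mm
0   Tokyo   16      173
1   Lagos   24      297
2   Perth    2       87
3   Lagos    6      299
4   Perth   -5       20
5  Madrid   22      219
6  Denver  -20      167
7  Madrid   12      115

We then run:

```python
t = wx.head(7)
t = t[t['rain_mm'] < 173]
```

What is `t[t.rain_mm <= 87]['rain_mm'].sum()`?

take first 7 rows:
     city  low  rain_mm
0   Tokyo   16      173
1   Lagos   24      297
2   Perth    2       87
3   Lagos    6      299
4   Perth   -5       20
5  Madrid   22      219
6  Denver  -20      167
filter rows where rain_mm < 173:
     city  low  rain_mm
2   Perth    2       87
4   Perth   -5       20
6  Denver  -20      167
filter rows where rain_mm <= 87:
    city  low  rain_mm
2  Perth    2       87
4  Perth   -5       20

107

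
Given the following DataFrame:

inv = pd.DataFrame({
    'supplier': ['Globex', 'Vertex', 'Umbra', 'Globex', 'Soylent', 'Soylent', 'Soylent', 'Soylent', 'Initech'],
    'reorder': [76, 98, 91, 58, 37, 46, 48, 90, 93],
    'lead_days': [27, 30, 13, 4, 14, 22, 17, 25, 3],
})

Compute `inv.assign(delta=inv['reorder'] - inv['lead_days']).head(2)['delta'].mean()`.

add column delta = inv['reorder'] - inv['lead_days']:
  supplier  reorder  lead_days  delta
0   Globex       76         27     49
1   Vertex       98         30     68
2    Umbra       91         13     78
3   Globex       58          4     54
4  Soylent       37         14     23
5  Soylent       46         22     24
6  Soylent       48         17     31
7  Soylent       90         25     65
8  Initech       93          3     90
take first 2 rows:
  supplier  reorder  lead_days  delta
0   Globex       76         27     49
1   Vertex       98         30     68
Reading off the mean of column 'delta', we get 58.5.

58.5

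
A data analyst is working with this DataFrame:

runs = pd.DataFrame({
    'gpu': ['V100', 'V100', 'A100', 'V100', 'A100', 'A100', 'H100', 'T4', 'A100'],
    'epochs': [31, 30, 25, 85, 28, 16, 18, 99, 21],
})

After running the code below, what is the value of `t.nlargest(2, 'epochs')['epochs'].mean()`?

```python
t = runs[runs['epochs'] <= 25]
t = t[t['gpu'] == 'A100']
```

filter rows where epochs <= 25:
    gpu  epochs
2  A100      25
5  A100      16
6  H100      18
8  A100      21
filter rows where gpu == 'A100':
    gpu  epochs
2  A100      25
5  A100      16
8  A100      21
take 2 rows with largest epochs:
    gpu  epochs
2  A100      25
8  A100      21

23.0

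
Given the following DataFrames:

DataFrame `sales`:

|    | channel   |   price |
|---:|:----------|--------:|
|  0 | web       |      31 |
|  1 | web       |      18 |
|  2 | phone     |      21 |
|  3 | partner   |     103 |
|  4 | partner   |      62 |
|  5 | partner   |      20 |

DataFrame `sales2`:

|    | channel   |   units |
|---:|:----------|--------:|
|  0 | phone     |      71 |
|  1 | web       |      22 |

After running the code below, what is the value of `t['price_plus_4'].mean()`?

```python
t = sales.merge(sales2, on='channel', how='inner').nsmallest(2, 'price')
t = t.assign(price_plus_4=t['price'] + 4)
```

merge on 'channel' (how='inner') → 3 rows:
  channel  price  units
0     web     31     22
1     web     18     22
2   phone     21     71
take 2 rows with smallest price:
  channel  price  units
1     web     18     22
2   phone     21     71
add column price_plus_4 = t['price'] + 4:
  channel  price  units  price_plus_4
1     web     18     22            22
2   phone     21     71            25
Reading off the mean of column 'price_plus_4', we get 23.5.

23.5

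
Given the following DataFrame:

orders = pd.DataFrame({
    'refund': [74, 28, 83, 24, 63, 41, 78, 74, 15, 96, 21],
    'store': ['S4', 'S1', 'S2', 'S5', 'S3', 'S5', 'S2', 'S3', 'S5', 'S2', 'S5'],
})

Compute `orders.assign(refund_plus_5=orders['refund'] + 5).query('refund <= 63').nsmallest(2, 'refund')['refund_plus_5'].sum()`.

46

add column refund_plus_5 = orders['refund'] + 5:
    refund store  refund_plus_5
0       74    S4             79
1       28    S1             33
2       83    S2             88
3       24    S5             29
4       63    S3             68
5       41    S5             46
6       78    S2             83
7       74    S3             79
8       15    S5             20
9       96    S2            101
10      21    S5             26
filter rows where refund <= 63:
    refund store  refund_plus_5
1       28    S1             33
3       24    S5             29
4       63    S3             68
5       41    S5             46
8       15    S5             20
10      21    S5             26
take 2 rows with smallest refund:
    refund store  refund_plus_5
8       15    S5             20
10      21    S5             26
Taking the sum of column 'refund_plus_5' gives 46.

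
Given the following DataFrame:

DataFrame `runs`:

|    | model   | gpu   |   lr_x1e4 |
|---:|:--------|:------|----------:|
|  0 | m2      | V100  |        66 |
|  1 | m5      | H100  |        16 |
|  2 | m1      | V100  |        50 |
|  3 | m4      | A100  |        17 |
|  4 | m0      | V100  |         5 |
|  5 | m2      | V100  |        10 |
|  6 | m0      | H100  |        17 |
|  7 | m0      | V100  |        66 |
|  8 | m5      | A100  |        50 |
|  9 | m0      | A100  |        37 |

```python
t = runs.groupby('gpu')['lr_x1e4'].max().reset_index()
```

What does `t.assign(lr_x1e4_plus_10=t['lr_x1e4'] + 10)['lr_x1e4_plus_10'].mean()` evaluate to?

group by gpu, max of lr_x1e4:
gpu
A100    50
H100    17
V100    66
Name: lr_x1e4, dtype: int64
reset_index():
    gpu  lr_x1e4
0  A100       50
1  H100       17
2  V100       66
add column lr_x1e4_plus_10 = t['lr_x1e4'] + 10:
    gpu  lr_x1e4  lr_x1e4_plus_10
0  A100       50               60
1  H100       17               27
2  V100       66               76

54.3333333333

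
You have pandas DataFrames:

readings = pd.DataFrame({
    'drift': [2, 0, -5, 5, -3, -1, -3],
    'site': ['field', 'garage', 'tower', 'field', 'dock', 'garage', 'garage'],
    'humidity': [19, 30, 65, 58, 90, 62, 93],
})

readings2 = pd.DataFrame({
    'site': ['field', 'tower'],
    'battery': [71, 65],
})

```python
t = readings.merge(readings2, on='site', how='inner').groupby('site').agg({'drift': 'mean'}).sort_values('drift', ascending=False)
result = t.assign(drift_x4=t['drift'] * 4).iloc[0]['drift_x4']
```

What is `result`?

merge on 'site' (how='inner') → 3 rows:
   drift   site  humidity  battery
0      2  field        19       71
1     -5  tower        65       65
2      5  field        58       71
group by site, mean of drift:
       drift
site        
field    3.5
tower   -5.0
sort by drift descending:
       drift
site        
field    3.5
tower   -5.0
add column drift_x4 = t['drift'] * 4:
       drift  drift_x4
site                  
field    3.5      14.0
tower   -5.0     -20.0

14.0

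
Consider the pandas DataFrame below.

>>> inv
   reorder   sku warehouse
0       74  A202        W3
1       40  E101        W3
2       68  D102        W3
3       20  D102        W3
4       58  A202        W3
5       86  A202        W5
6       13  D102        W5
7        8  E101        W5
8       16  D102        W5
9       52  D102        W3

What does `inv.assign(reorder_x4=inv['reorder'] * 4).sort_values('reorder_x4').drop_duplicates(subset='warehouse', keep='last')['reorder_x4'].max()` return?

add column reorder_x4 = inv['reorder'] * 4:
   reorder   sku warehouse  reorder_x4
0       74  A202        W3         296
1       40  E101        W3         160
2       68  D102        W3         272
3       20  D102        W3          80
4       58  A202        W3         232
5       86  A202        W5         344
6       13  D102        W5          52
7        8  E101        W5          32
8       16  D102        W5          64
9       52  D102        W3         208
sort by reorder_x4:
   reorder   sku warehouse  reorder_x4
7        8  E101        W5          32
6       13  D102        W5          52
8       16  D102        W5          64
3       20  D102        W3          80
1       40  E101        W3         160
9       52  D102        W3         208
4       58  A202        W3         232
2       68  D102        W3         272
0       74  A202        W3         296
5       86  A202        W5         344
drop duplicate warehouse (keep=last):
   reorder   sku warehouse  reorder_x4
0       74  A202        W3         296
5       86  A202        W5         344
Reading off the max of column 'reorder_x4', we get 344.

344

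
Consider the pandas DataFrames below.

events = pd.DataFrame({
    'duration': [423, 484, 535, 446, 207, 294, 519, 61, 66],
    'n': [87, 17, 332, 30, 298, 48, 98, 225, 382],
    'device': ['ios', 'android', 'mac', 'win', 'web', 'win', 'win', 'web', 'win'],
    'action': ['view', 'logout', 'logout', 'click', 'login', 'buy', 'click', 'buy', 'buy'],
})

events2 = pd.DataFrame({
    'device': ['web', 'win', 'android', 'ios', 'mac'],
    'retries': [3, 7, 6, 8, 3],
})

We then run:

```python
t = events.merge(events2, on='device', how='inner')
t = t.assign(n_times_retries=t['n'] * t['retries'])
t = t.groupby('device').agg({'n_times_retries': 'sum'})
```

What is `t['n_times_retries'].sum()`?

merge on 'device' (how='inner') → 9 rows:
   duration    n   device  action  retries
0       423   87      ios    view        8
1       484   17  android  logout        6
2       535  332      mac  logout        3
3       446   30      win   click        7
4       207  298      web   login        3
5       294   48      win     buy        7
6       519   98      win   click        7
7        61  225      web     buy        3
8        66  382      win     buy        7
add column n_times_retries = t['n'] * t['retries']:
   duration    n   device  action  retries  n_times_retries
0       423   87      ios    view        8              696
1       484   17  android  logout        6              102
2       535  332      mac  logout        3              996
3       446   30      win   click        7              210
4       207  298      web   login        3              894
5       294   48      win     buy        7              336
6       519   98      win   click        7              686
7        61  225      web     buy        3              675
8        66  382      win     buy        7             2674
group by device, sum of n_times_retries:
         n_times_retries
device                  
android              102
ios                  696
mac                  996
web                 1569
win                 3906
The sum of column 'n_times_retries' is 7269.

7269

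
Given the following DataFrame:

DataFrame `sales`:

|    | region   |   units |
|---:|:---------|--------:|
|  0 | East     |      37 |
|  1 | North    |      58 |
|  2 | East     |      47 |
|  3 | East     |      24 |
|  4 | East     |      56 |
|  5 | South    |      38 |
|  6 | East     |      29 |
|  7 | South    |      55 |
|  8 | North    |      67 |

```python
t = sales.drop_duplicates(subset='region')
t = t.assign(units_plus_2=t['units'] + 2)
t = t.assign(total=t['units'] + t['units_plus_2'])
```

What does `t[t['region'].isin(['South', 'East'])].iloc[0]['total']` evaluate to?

76

drop duplicate region (keep=first):
  region  units
0   East     37
1  North     58
5  South     38
add column units_plus_2 = t['units'] + 2:
  region  units  units_plus_2
0   East     37            39
1  North     58            60
5  South     38            40
add column total = t['units'] + t['units_plus_2']:
  region  units  units_plus_2  total
0   East     37            39     76
1  North     58            60    118
5  South     38            40     78
filter rows where region in ['South', 'East']:
  region  units  units_plus_2  total
0   East     37            39     76
5  South     38            40     78
Then the value at position 0, column 'total': 76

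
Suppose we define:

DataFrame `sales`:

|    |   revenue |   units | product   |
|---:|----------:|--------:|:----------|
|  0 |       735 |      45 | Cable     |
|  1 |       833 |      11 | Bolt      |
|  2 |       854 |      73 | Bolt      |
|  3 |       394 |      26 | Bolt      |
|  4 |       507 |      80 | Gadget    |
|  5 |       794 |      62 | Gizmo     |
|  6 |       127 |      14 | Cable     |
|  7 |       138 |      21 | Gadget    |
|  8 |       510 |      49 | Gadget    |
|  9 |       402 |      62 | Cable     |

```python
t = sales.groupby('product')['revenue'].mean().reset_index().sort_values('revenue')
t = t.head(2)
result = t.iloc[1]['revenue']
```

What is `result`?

group by product, mean of revenue:
product
Bolt      693.666667
Cable     421.333333
Gadget    385.000000
Gizmo     794.000000
Name: revenue, dtype: float64
reset_index():
  product     revenue
0    Bolt  693.666667
1   Cable  421.333333
2  Gadget  385.000000
3   Gizmo  794.000000
sort by revenue:
  product     revenue
2  Gadget  385.000000
1   Cable  421.333333
0    Bolt  693.666667
3   Gizmo  794.000000
take first 2 rows:
  product     revenue
2  Gadget  385.000000
1   Cable  421.333333
Hence 421.333333333.

421.333333333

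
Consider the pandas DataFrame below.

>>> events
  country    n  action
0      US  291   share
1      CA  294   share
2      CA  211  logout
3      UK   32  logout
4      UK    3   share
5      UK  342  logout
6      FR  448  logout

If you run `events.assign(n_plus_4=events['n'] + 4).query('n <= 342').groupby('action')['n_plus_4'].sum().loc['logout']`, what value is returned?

597

add column n_plus_4 = events['n'] + 4:
  country    n  action  n_plus_4
0      US  291   share       295
1      CA  294   share       298
2      CA  211  logout       215
3      UK   32  logout        36
4      UK    3   share         7
5      UK  342  logout       346
6      FR  448  logout       452
filter rows where n <= 342:
  country    n  action  n_plus_4
0      US  291   share       295
1      CA  294   share       298
2      CA  211  logout       215
3      UK   32  logout        36
4      UK    3   share         7
5      UK  342  logout       346
group by action, sum of n_plus_4:
action
logout    597
share     600
Name: n_plus_4, dtype: int64
So loc['logout'] = 597.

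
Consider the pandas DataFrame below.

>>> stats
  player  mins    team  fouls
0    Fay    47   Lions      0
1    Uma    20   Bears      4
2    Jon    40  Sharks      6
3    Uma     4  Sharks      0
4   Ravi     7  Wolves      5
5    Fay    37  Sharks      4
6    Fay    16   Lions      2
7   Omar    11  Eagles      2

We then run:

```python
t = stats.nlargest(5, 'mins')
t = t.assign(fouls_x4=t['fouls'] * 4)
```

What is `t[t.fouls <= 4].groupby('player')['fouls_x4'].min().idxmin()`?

take 5 rows with largest mins:
  player  mins    team  fouls
0    Fay    47   Lions      0
2    Jon    40  Sharks      6
5    Fay    37  Sharks      4
1    Uma    20   Bears      4
6    Fay    16   Lions      2
add column fouls_x4 = t['fouls'] * 4:
  player  mins    team  fouls  fouls_x4
0    Fay    47   Lions      0         0
2    Jon    40  Sharks      6        24
5    Fay    37  Sharks      4        16
1    Uma    20   Bears      4        16
6    Fay    16   Lions      2         8
filter rows where fouls <= 4:
  player  mins    team  fouls  fouls_x4
0    Fay    47   Lions      0         0
5    Fay    37  Sharks      4        16
1    Uma    20   Bears      4        16
6    Fay    16   Lions      2         8
group by player, min of fouls_x4:
player
Fay     0
Uma    16
Name: fouls_x4, dtype: int64

Fay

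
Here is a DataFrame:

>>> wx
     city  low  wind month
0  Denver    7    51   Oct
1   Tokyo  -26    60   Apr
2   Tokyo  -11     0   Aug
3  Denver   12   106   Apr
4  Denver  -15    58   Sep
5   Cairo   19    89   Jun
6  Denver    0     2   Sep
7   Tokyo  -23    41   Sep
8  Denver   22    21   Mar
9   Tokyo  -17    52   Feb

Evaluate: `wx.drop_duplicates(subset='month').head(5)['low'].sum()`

drop duplicate month (keep=first):
     city  low  wind month
0  Denver    7    51   Oct
1   Tokyo  -26    60   Apr
2   Tokyo  -11     0   Aug
4  Denver  -15    58   Sep
5   Cairo   19    89   Jun
8  Denver   22    21   Mar
9   Tokyo  -17    52   Feb
take first 5 rows:
     city  low  wind month
0  Denver    7    51   Oct
1   Tokyo  -26    60   Apr
2   Tokyo  -11     0   Aug
4  Denver  -15    58   Sep
5   Cairo   19    89   Jun
sum of column 'low' → -26

-26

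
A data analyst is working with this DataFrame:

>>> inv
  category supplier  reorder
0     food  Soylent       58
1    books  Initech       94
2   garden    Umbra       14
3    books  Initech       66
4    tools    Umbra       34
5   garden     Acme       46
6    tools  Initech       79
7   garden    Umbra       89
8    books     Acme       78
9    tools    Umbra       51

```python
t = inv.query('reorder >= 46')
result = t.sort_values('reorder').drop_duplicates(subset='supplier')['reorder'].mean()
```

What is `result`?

filter rows where reorder >= 46:
  category supplier  reorder
0     food  Soylent       58
1    books  Initech       94
3    books  Initech       66
5   garden     Acme       46
6    tools  Initech       79
7   garden    Umbra       89
8    books     Acme       78
9    tools    Umbra       51
sort by reorder:
  category supplier  reorder
5   garden     Acme       46
9    tools    Umbra       51
0     food  Soylent       58
3    books  Initech       66
8    books     Acme       78
6    tools  Initech       79
7   garden    Umbra       89
1    books  Initech       94
drop duplicate supplier (keep=first):
  category supplier  reorder
5   garden     Acme       46
9    tools    Umbra       51
0     food  Soylent       58
3    books  Initech       66
Taking the mean of column 'reorder' gives 55.25.

55.25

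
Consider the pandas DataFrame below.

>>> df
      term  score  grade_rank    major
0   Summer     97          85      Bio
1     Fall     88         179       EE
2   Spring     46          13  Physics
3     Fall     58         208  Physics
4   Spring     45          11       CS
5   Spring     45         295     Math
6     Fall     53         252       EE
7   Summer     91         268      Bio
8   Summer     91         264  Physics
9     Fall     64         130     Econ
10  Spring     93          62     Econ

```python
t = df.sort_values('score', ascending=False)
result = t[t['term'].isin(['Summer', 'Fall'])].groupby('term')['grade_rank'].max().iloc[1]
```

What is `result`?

sort by score descending:
      term  score  grade_rank    major
0   Summer     97          85      Bio
10  Spring     93          62     Econ
7   Summer     91         268      Bio
8   Summer     91         264  Physics
1     Fall     88         179       EE
9     Fall     64         130     Econ
3     Fall     58         208  Physics
6     Fall     53         252       EE
2   Spring     46          13  Physics
4   Spring     45          11       CS
5   Spring     45         295     Math
filter rows where term in ['Summer', 'Fall']:
     term  score  grade_rank    major
0  Summer     97          85      Bio
7  Summer     91         268      Bio
8  Summer     91         264  Physics
1    Fall     88         179       EE
9    Fall     64         130     Econ
3    Fall     58         208  Physics
6    Fall     53         252       EE
group by term, max of grade_rank:
term
Fall      252
Summer    268
Name: grade_rank, dtype: int64

268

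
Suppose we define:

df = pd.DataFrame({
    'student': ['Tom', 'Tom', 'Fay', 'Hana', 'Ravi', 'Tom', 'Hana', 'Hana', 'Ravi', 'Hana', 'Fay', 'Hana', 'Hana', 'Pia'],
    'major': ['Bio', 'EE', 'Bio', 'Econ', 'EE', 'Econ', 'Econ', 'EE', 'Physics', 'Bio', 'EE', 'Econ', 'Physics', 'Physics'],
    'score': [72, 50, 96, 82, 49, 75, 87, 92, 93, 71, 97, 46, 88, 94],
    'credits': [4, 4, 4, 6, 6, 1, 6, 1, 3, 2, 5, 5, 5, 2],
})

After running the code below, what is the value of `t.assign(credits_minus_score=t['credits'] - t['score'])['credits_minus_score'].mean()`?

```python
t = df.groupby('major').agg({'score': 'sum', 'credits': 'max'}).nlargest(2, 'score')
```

group by major: sum(score), max(credits):
         score  credits
major                  
Bio        239        4
EE         288        6
Econ       290        6
Physics    275        5
take 2 rows with largest score:
       score  credits
major                
Econ     290        6
EE       288        6
add column credits_minus_score = t['credits'] - t['score']:
       score  credits  credits_minus_score
major                                     
Econ     290        6                 -284
EE       288        6                 -282
Then the mean of column 'credits_minus_score': -283.0

-283.0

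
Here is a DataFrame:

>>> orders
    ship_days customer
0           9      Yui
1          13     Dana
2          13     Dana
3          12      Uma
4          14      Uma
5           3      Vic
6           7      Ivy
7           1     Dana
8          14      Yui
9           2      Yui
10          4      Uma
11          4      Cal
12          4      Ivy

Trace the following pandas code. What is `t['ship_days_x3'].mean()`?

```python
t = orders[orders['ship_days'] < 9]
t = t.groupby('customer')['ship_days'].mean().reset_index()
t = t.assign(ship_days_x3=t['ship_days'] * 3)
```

filter rows where ship_days < 9:
    ship_days customer
5           3      Vic
6           7      Ivy
7           1     Dana
9           2      Yui
10          4      Uma
11          4      Cal
12          4      Ivy
group by customer, mean of ship_days:
customer
Cal     4.0
Dana    1.0
Ivy     5.5
Uma     4.0
Vic     3.0
Yui     2.0
Name: ship_days, dtype: float64
reset_index():
  customer  ship_days
0      Cal        4.0
1     Dana        1.0
2      Ivy        5.5
3      Uma        4.0
4      Vic        3.0
5      Yui        2.0
add column ship_days_x3 = t['ship_days'] * 3:
  customer  ship_days  ship_days_x3
0      Cal        4.0          12.0
1     Dana        1.0           3.0
2      Ivy        5.5          16.5
3      Uma        4.0          12.0
4      Vic        3.0           9.0
5      Yui        2.0           6.0
The mean of column 'ship_days_x3' is 9.75.

9.75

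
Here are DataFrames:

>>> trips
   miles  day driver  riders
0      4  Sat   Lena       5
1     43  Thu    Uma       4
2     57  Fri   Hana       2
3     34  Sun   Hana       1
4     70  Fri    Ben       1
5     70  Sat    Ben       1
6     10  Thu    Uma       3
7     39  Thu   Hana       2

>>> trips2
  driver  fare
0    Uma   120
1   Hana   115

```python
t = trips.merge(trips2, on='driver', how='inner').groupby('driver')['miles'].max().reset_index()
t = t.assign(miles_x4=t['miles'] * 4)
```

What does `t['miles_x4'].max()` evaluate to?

228

merge on 'driver' (how='inner') → 5 rows:
   miles  day driver  riders  fare
0     43  Thu    Uma       4   120
1     57  Fri   Hana       2   115
2     34  Sun   Hana       1   115
3     10  Thu    Uma       3   120
4     39  Thu   Hana       2   115
group by driver, max of miles:
driver
Hana    57
Uma     43
Name: miles, dtype: int64
reset_index():
  driver  miles
0   Hana     57
1    Uma     43
add column miles_x4 = t['miles'] * 4:
  driver  miles  miles_x4
0   Hana     57       228
1    Uma     43       172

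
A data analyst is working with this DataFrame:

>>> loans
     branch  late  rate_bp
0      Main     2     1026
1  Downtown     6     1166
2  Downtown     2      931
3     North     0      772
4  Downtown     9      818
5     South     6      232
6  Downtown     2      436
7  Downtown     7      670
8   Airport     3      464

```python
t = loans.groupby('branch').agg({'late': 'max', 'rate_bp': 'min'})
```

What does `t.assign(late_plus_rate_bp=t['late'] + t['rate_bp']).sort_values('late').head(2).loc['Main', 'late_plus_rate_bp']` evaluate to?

1028

group by branch: max(late), min(rate_bp):
          late  rate_bp
branch                 
Airport      3      464
Downtown     9      436
Main         2     1026
North        0      772
South        6      232
add column late_plus_rate_bp = t['late'] + t['rate_bp']:
          late  rate_bp  late_plus_rate_bp
branch                                    
Airport      3      464                467
Downtown     9      436                445
Main         2     1026               1028
North        0      772                772
South        6      232                238
sort by late:
          late  rate_bp  late_plus_rate_bp
branch                                    
North        0      772                772
Main         2     1026               1028
Airport      3      464                467
South        6      232                238
Downtown     9      436                445
take first 2 rows:
        late  rate_bp  late_plus_rate_bp
branch                                  
North      0      772                772
Main       2     1026               1028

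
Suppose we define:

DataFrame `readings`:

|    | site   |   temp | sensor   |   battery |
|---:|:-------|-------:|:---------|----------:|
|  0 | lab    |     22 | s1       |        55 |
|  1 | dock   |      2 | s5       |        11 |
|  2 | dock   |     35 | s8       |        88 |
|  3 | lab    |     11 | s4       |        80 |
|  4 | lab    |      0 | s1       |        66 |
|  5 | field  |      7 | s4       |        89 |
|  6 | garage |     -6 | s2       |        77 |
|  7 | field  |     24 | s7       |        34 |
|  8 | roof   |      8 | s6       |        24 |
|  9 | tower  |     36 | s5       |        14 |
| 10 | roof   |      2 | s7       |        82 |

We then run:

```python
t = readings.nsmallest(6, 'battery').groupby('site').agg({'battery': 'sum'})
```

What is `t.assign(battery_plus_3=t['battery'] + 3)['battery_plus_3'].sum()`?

take 6 rows with smallest battery:
    site  temp sensor  battery
1   dock     2     s5       11
9  tower    36     s5       14
8   roof     8     s6       24
7  field    24     s7       34
0    lab    22     s1       55
4    lab     0     s1       66
group by site, sum of battery:
       battery
site          
dock        11
field       34
lab        121
roof        24
tower       14
add column battery_plus_3 = t['battery'] + 3:
       battery  battery_plus_3
site                          
dock        11              14
field       34              37
lab        121             124
roof        24              27
tower       14              17
So sum() = 219.

219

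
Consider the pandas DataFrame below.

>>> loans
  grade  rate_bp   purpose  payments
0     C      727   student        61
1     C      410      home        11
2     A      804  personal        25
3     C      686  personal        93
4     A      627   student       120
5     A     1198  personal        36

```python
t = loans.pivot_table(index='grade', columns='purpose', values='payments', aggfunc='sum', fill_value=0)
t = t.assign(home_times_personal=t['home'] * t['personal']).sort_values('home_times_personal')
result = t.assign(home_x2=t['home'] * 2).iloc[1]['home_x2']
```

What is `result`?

pivot: rows=grade, cols=purpose, sum(payments):
purpose  home  personal  student
grade                           
A           0        61      120
C          11        93       61
add column home_times_personal = t['home'] * t['personal']:
purpose  home  personal  student  home_times_personal
grade                                                
A           0        61      120                    0
C          11        93       61                 1023
sort by home_times_personal:
purpose  home  personal  student  home_times_personal
grade                                                
A           0        61      120                    0
C          11        93       61                 1023
add column home_x2 = t['home'] * 2:
purpose  home  personal  student  home_times_personal  home_x2
grade                                                         
A           0        61      120                    0        0
C          11        93       61                 1023       22

22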